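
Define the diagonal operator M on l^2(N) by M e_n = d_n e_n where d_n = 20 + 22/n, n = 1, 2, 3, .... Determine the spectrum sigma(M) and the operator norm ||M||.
sigma(M) = {20 + 22/n : n ≥ 1} ∪ {20}; ||M|| = 42

A bounded diagonal operator on l^2 with diagonal entries d_n has spectrum equal to the closure of {d_n : n ≥ 1}: every d_n is an eigenvalue (with eigenvector e_n), so {d_n} ⊂ sigma(M); the spectrum is closed, so its closure is too; and for lambda not in the closure, (M - lambda I) has bounded inverse (the diagonal entries 1/(d_n - lambda) are bounded). For our sequence d_n = 20 + 22/n, n = 1, 2, 3, ...:
  - {d_n} = {20 + 22/n : n ≥ 1}; the only limit point is 20
  - closure = {20 + 22/n : n ≥ 1} ∪ {20}
For the norm: a diagonal operator has ||M|| = sup_n |d_n|. Here d_n = 20 + 22/n is positive and decreasing, so sup_n |d_n| = d_1 = 20 + 22 = 42. So ||M|| = 42.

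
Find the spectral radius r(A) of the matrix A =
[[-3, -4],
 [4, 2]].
r(A) = sqrt(10) ≈ 3.1623

The eigenvalues of A are the roots of its characteristic polynomial. With M = A (coefficients from the trace and determinant):
  p(λ) = det(λ I - M) = λ^2 + λ + 10.
For λ^2 + λ + 10 the discriminant is -39. It is negative, so the roots are the complex-conjugate pair λ = -1/2 ± (sqrt(39)/2) i ≈ -0.5 ± 3.1225i. For a conjugate pair the product of the roots equals the constant term, so |λ|^2 = 10 and |λ| = sqrt(10) ≈ 3.1623.
Thus the eigenvalues (to 4 decimals) are -0.5 ± 3.1225i (modulus 3.1623). The spectral radius is the largest modulus: r(A) = sqrt(10) ≈ 3.1623. (Cross-check: r(A) ≤ ||A||_2 ≈ 6.5311; equality holds whenever A is normal, though it can also hold for some non-normal A.)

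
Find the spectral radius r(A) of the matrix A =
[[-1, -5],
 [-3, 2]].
r(A) = (1 + sqrt(69))/2 ≈ 4.6533

The eigenvalues of A are the roots of its characteristic polynomial. With M = A (coefficients from the trace and determinant):
  p(λ) = det(λ I - M) = λ^2 - λ - 17.
For λ^2 - λ - 17 the discriminant is 69. It is nonnegative but not a perfect square, so the roots are real and irrational: λ = (1 ± sqrt(69))/2 ≈ 4.6533, -3.6533.
Thus the eigenvalues (to 4 decimals) are 4.6533 (modulus 4.6533); -3.6533 (modulus 3.6533). The spectral radius is the largest modulus: r(A) = (1 + sqrt(69))/2 ≈ 4.6533. (Cross-check: r(A) ≤ ||A||_2 ≈ 5.39; equality holds whenever A is normal, though it can also hold for some non-normal A.)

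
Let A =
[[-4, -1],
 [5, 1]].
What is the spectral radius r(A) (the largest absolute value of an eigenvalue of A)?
r(A) = (3 + sqrt(5))/2 ≈ 2.618

The eigenvalues of A are the roots of its characteristic polynomial. With M = A (coefficients from the trace and determinant):
  p(λ) = det(λ I - M) = λ^2 + 3λ + 1.
For λ^2 + 3λ + 1 the discriminant is 5. It is nonnegative but not a perfect square, so the roots are real and irrational: λ = (-3 ± sqrt(5))/2 ≈ -0.382, -2.618.
Thus the eigenvalues (to 4 decimals) are -0.382 (modulus 0.382); -2.618 (modulus 2.618). The spectral radius is the largest modulus: r(A) = (3 + sqrt(5))/2 ≈ 2.618. (Cross-check: r(A) ≤ ||A||_2 ≈ 6.5557; equality holds whenever A is normal, though it can also hold for some non-normal A.)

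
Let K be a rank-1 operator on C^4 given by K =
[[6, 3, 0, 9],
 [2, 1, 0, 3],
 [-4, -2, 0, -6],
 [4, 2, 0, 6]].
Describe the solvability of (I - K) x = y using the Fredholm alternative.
(I - K) is invertible (det(I - K) = -12 ≠ 0), so for every y in C^4 the equation (I - K) x = y has a unique solution.

K has rank 1, so it is an outer product K = u v^T: every row of K is a multiple of one row vector. Reading off the entries, u = (3, 1, -2, 2) and v = (2, 1, 0, 3) (row i of K equals u_i·v^T). A rank-one matrix u v^T satisfies K u = u (v·u) and kills the (3)-dimensional subspace v^⊥, so its characteristic polynomial is lambda^3 (lambda - v·u) with v·u = tr K = 13. Hence the eigenvalues of I - K are 1 (multiplicity 3) and 1 - (13) = -12, so det(I - K) = -12. (Direct check: I - K =
[[-5, -3, 0, -9],
 [-2, 0, 0, -3],
 [4, 2, 1, 6],
 [-4, -2, 0, -5]]
has determinant -12.) The finite-dimensional Fredholm alternative says: either (I - K) is invertible, or ker(I - K) ≠ {0} and then range(I - K) = ker((I - K)^*)^⊥, with dim ker(I - K) = dim ker((I - K)^*). Since det(I - K) ≠ 0, 1 is not an eigenvalue of K and ker(I - K) = {0}, so we are in the first case: for every y there is a unique x = (I - K)^(-1) y. Explicitly, by the Sherman–Morrison formula, (I - u v^T)^(-1) = I + u v^T/(1 - v·u), i.e. (I - K)^(-1) = I + K/(-12).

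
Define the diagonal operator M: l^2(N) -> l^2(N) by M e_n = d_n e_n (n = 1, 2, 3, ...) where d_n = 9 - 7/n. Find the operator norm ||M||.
||M|| = 9

For a diagonal operator on l^2 with entries d_n, ||M|| = sup_n |d_n|. Here d_1 = 2, d_2 = 11/2, ..., and d_n = 9 - 7/n increases monotonically toward 9. All terms lie in [2, 9), so |d_n| = d_n and the supremum is the limit 9, which is not attained by any individual d_n. Hence ||M|| = 9.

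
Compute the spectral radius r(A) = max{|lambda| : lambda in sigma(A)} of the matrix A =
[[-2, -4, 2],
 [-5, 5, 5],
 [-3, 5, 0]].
r(A) ≈ 9.3053

The eigenvalues of A are the roots of its characteristic polynomial. With M = A (coefficients from the trace, the sum of principal 2x2 minors, and det A):
  p(λ) = det(λ I - M) = λ^3 - 3λ^2 - 49λ - 90.
No integer candidate from the rational root theorem (±divisors of 90) is a root, so the roots are irrational. The cubic discriminant is Δ = 25645 > 0, so there are three distinct real roots. p(-4) = -6 and p(-3) = 3 have opposite signs, so a root lies in (-4, -3); Newton's method refines it to λ ≈ -3.6694. p(-3) = 3 and p(-2) = -12 have opposite signs, so a root lies in (-3, -2); Newton's method refines it to λ ≈ -2.6358. p(9) = -45 and p(10) = 120 have opposite signs, so a root lies in (9, 10); Newton's method refines it to λ ≈ 9.3053. Check (Vieta): the three roots sum to 3, matching tr M = 3.
Thus the eigenvalues (to 4 decimals) are -3.6694 (modulus 3.6694); -2.6358 (modulus 2.6358); 9.3053 (modulus 9.3053). The spectral radius is the largest modulus: r(A) ≈ 9.3053. (Cross-check: r(A) ≤ ||A||_2 ≈ 10.0081; equality holds whenever A is normal, though it can also hold for some non-normal A.)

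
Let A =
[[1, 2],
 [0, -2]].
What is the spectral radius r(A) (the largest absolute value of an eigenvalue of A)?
r(A) = 2

The eigenvalues of A are the roots of its characteristic polynomial. With M = A (coefficients from the trace and determinant):
  p(λ) = det(λ I - M) = λ^2 + λ - 2.
For λ^2 + λ - 2 the discriminant is 9. It is a perfect square (3^2), so the roots are rational: λ = (-1 ± 3)/2 = 1, -2.
Thus the eigenvalues (to 4 decimals) are 1 (modulus 1); -2 (modulus 2). The spectral radius is the largest modulus: r(A) = 2. (Cross-check: r(A) ≤ ||A||_2 ≈ 2.9208; equality holds whenever A is normal, though it can also hold for some non-normal A.)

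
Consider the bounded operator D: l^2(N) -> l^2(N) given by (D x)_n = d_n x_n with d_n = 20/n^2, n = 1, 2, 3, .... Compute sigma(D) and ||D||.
sigma(D) = {20/n^2 : n ≥ 1} ∪ {0}; ||D|| = 20

A bounded diagonal operator on l^2 with diagonal entries d_n has spectrum equal to the closure of {d_n : n ≥ 1}: every d_n is an eigenvalue (with eigenvector e_n), so {d_n} ⊂ sigma(D); the spectrum is closed, so its closure is too; and for lambda not in the closure, (D - lambda I) has bounded inverse (the diagonal entries 1/(d_n - lambda) are bounded). For our sequence d_n = 20/n^2, n = 1, 2, 3, ...:
  - {d_n} = {20/n^2 : n ≥ 1}; the only limit point is 0
  - closure = {20/n^2 : n ≥ 1} ∪ {0}
For the norm: a diagonal operator has ||D|| = sup_n |d_n|. Here d_n = 20/n^2 is positive and decreasing, so sup_n |d_n| = d_1 = 20. So ||D|| = 20.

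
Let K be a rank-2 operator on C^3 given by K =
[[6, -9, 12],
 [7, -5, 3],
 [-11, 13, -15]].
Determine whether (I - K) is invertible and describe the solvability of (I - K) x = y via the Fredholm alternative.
(I - K) is invertible (det(I - K) = 126 ≠ 0), so for every y in C^3 the equation (I - K) x = y has a unique solution.

K has rank 2 and factors as K = U V^T = u1 v1^T + u2 v2^T with u1 = (-3, 2, 2), v1 = (-1, 2, -3), u2 = (1, 3, -3), v2 = (3, -3, 3) (multiplying out reproduces the displayed K). The nonzero eigenvalues of U V^T coincide with those of the 2 x 2 matrix G = V^T U = [[v1·u1, v1·u2], [v2·u1, v2·u2]] = [[1, 14], [-9, -15]], and by the Sylvester determinant identity det(I_3 - U V^T) = det(I_2 - V^T U) = det([[0, -14], [9, 16]]) = (0)(16) - (-14)(9) = 126. (Direct check: I - K =
[[-5, 9, -12],
 [-7, 6, -3],
 [11, -13, 16]]
has determinant 126.) The finite-dimensional Fredholm alternative says: either (I - K) is invertible, or ker(I - K) ≠ {0} and then range(I - K) = ker((I - K)^*)^⊥, with dim ker(I - K) = dim ker((I - K)^*). Since det(I - K) ≠ 0, 1 is not an eigenvalue of K and ker(I - K) = {0}, so we are in the first case: for every y there is a unique x = (I - K)^(-1) y. (Explicitly, by the Woodbury identity, (I - U V^T)^(-1) = I + U (I_2 - G)^(-1) V^T.)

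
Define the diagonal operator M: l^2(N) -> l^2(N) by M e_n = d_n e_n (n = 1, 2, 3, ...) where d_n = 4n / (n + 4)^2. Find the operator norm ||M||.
||M|| = 1/4 (attained at n = 4)

For M diagonal, ||M|| = sup_n |d_n|. Treat f(x) = 4x / (x + 4)^2 for real x > 0. By the quotient rule, f'(x) = 4(4 - x)/(x + 4)^3, which is positive for x < 4 and negative for x > 4. So f has a unique maximum at x = 4, and since 4 is a positive integer, the supremum over n ≥ 1 is attained at n = 4: d_4 = 4·4/(4 + 4)^2 = 4·4/64 = 1/4. Hence ||M|| = 1/4.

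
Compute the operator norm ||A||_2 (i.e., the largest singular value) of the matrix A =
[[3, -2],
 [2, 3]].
||A||_2 = sqrt(13) ≈ 3.6056 (= sqrt(largest eigenvalue of A^T A))

||A||_2 = sigma_max(A) = sqrt(lambda_max(A^T A)). Form the symmetric matrix M = A^T A =
[[13, 0],
 [0, 13]].
Its characteristic polynomial (trace, determinant of M give the coefficients) is
  p(λ) = det(λ I - M) = λ^2 - 26λ + 169.
For λ^2 - 26λ + 169 the discriminant is 0. It is a perfect square (0^2), so the roots are rational: λ = (26 ± 0)/2 = 13, 13.
So the eigenvalues of A^T A are ≈ 13, 13 (all ≥ 0, as they must be for A^T A). The largest is λ_max = 13, hence ||A||_2 = sqrt(λ_max) = sqrt(13) ≈ 3.6056.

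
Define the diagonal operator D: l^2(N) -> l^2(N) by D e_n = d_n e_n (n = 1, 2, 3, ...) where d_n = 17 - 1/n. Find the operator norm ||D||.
||D|| = 17

For a diagonal operator on l^2 with entries d_n, ||D|| = sup_n |d_n|. Here d_1 = 16, d_2 = 33/2, ..., and d_n = 17 - 1/n increases monotonically toward 17. All terms lie in [16, 17), so |d_n| = d_n and the supremum is the limit 17, which is not attained by any individual d_n. Hence ||D|| = 17.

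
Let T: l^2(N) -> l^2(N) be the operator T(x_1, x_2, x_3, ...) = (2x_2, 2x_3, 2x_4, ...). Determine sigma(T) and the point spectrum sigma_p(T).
sigma(T) = closed disk {z in C : |z| ≤ 2}; sigma_p(T) = open disk {z in C : |z| < 2}

Note T = 2·V where V is the unit left shift (V x)_k = x_{k+1}; so sigma(T) = 2·sigma(V) and ||T|| = 2||V||. ||T x||^2 = 4sum_{k≥2} |x_k|^2 ≤ 4||x||^2, with equality on {x : x_1 = 0}, so ||T|| = 2. For any lambda with |lambda| < 2, set r = lambda/2 (|r| < 1); the vector x = (1, r, r^2, ...) is in l^2 and satisfies T x = 2(r, r^2, ...) = lambda x, so lambda is an eigenvalue. On the boundary |lambda| = 2 the geometric series diverges, so no l^2 eigenvector exists, but these lambda lie in the approximate point spectrum. Hence sigma(T) is the closed disk of radius 2 and sigma_p(T) is the open disk.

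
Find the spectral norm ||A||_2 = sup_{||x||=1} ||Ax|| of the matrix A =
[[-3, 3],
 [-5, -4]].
||A||_2 = sqrt((59 + sqrt(565))/2) ≈ 6.4331 (= sqrt(largest eigenvalue of A^T A))

||A||_2 = sigma_max(A) = sqrt(lambda_max(A^T A)). Form the symmetric matrix M = A^T A =
[[34, 11],
 [11, 25]].
Its characteristic polynomial (trace, determinant of M give the coefficients) is
  p(λ) = det(λ I - M) = λ^2 - 59λ + 729.
For λ^2 - 59λ + 729 the discriminant is 565. It is nonnegative but not a perfect square, so the roots are real and irrational: λ = (59 ± sqrt(565))/2 ≈ 41.3849, 17.6151.
So the eigenvalues of A^T A are ≈ 17.6151, 41.3849 (all ≥ 0, as they must be for A^T A). The largest is λ_max = (59 + sqrt(565))/2 ≈ 41.3849, hence ||A||_2 = sqrt(λ_max) = sqrt((59 + sqrt(565))/2) ≈ 6.4331.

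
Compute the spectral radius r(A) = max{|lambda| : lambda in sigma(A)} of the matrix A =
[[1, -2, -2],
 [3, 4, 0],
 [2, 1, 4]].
r(A) ≈ 3.9029

The eigenvalues of A are the roots of its characteristic polynomial. With M = A (coefficients from the trace, the sum of principal 2x2 minors, and det A):
  p(λ) = det(λ I - M) = λ^3 - 9λ^2 + 34λ - 50.
No integer candidate from the rational root theorem (±divisors of 50) is a root, so the roots are irrational. The cubic discriminant is Δ = -1480 < 0, so there is one real root and a complex-conjugate pair. p(3) = -2 and p(4) = 6 have opposite signs, so a root lies in (3, 4); Newton's method refines it to λ ≈ 3.2825. Dividing out (λ - (3.2825)) leaves approximately λ^2 - 5.7175λ + 15.2323. For λ^2 - 5.7175λ + 15.2323 the discriminant is -28.2394. It is negative, so the remaining roots are the complex-conjugate pair λ ≈ 2.8588 ± 2.657i. Their product equals the constant term, so |λ|^2 ≈ 15.2323 and |λ| ≈ 3.9029.
Thus the eigenvalues (to 4 decimals) are 3.2825 (modulus 3.2825); 2.8588 ± 2.657i (modulus 3.9029). The spectral radius is the largest modulus: r(A) ≈ 3.9029. (Cross-check: r(A) ≤ ||A||_2 ≈ 6.015; equality holds whenever A is normal, though it can also hold for some non-normal A.)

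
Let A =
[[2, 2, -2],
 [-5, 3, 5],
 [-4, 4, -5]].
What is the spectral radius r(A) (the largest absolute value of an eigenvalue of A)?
r(A) ≈ 7.4972

The eigenvalues of A are the roots of its characteristic polynomial. With M = A (coefficients from the trace, the sum of principal 2x2 minors, and det A):
  p(λ) = det(λ I - M) = λ^3 - 37λ + 144.
No integer candidate from the rational root theorem (±divisors of 144) is a root, so the roots are irrational. The cubic discriminant is Δ = -357260 < 0, so there is one real root and a complex-conjugate pair. p(-8) = -72 and p(-7) = 60 have opposite signs, so a root lies in (-8, -7); Newton's method refines it to λ ≈ -7.4972. Dividing out (λ - (-7.4972)) leaves approximately λ^2 - 7.4972λ + 19.2073. For λ^2 - 7.4972λ + 19.2073 the discriminant is -20.6219. It is negative, so the remaining roots are the complex-conjugate pair λ ≈ 3.7486 ± 2.2706i. Their product equals the constant term, so |λ|^2 ≈ 19.2073 and |λ| ≈ 4.3826.
Thus the eigenvalues (to 4 decimals) are -7.4972 (modulus 7.4972); 3.7486 ± 2.2706i (modulus 4.3826). The spectral radius is the largest modulus: r(A) ≈ 7.4972. (Cross-check: r(A) ≤ ||A||_2 ≈ 8.0958; equality holds whenever A is normal, though it can also hold for some non-normal A.)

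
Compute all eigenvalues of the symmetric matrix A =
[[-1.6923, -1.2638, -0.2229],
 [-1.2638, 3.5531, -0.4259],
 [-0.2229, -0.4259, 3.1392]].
sigma(A) ≈ {-2, 3, 4}

A is real symmetric, so its spectrum consists of real eigenvalues. Expanding the characteristic polynomial of the displayed matrix gives
  det(λ I - A) = p(λ) = λ^3 + (-5)λ^2 + (-2)λ + (24).
Solving p(λ) = 0 yields eigenvalues ≈ -2, 3, 4. (A is shown rounded to 4 decimals, so these recover the underlying integer eigenvalues to within that precision.)
Verification: the trace of A = 5 equals the sum of eigenvalues 5, and det(A) ≈ -23.9991 matches the eigenvalue product -24.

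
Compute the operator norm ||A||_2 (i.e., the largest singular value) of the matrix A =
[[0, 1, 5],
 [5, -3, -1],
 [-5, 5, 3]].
||A||_2 ≈ 9.8837 (= sqrt(largest eigenvalue of A^T A))

||A||_2 = sigma_max(A) = sqrt(lambda_max(A^T A)). Form the symmetric matrix M = A^T A =
[[50, -40, -20],
 [-40, 35, 23],
 [-20, 23, 35]].
Its characteristic polynomial (trace, sum of principal 2x2 minors, determinant of M give the coefficients) is
  p(λ) = det(λ I - M) = λ^3 - 120λ^2 + 2196λ - 1600.
No integer candidate from the rational root theorem (±divisors of 1600) is a root, so the roots are irrational. The cubic discriminant is Δ = 23543744256 > 0, so there are three distinct real roots. p(0) = -1600 and p(1) = 477 have opposite signs, so a root lies in (0, 1); Newton's method refines it to λ ≈ 0.76. p(21) = 857 and p(22) = -720 have opposite signs, so a root lies in (21, 22); Newton's method refines it to λ ≈ 21.5521. p(97) = -4995 and p(98) = 2320 have opposite signs, so a root lies in (97, 98); Newton's method refines it to λ ≈ 97.6879. Check (Vieta): the three roots sum to 120, matching tr M = 120.
So the eigenvalues of A^T A are ≈ 0.76, 21.5521, 97.6879 (all ≥ 0, as they must be for A^T A). The largest is λ_max ≈ 97.6879, hence ||A||_2 = sqrt(λ_max) ≈ 9.8837.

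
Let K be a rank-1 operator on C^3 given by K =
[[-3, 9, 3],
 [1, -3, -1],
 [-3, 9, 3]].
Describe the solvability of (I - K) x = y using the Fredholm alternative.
(I - K) is invertible (det(I - K) = 4 ≠ 0), so for every y in C^3 the equation (I - K) x = y has a unique solution.

K has rank 1, so it is an outer product K = u v^T: every row of K is a multiple of one row vector. Reading off the entries, u = (3, -1, 3) and v = (-1, 3, 1) (row i of K equals u_i·v^T). A rank-one matrix u v^T satisfies K u = u (v·u) and kills the (2)-dimensional subspace v^⊥, so its characteristic polynomial is lambda^2 (lambda - v·u) with v·u = tr K = -3. Hence the eigenvalues of I - K are 1 (multiplicity 2) and 1 - (-3) = 4, so det(I - K) = 4. (Direct check: I - K =
[[4, -9, -3],
 [-1, 4, 1],
 [3, -9, -2]]
has determinant 4.) The finite-dimensional Fredholm alternative says: either (I - K) is invertible, or ker(I - K) ≠ {0} and then range(I - K) = ker((I - K)^*)^⊥, with dim ker(I - K) = dim ker((I - K)^*). Since det(I - K) ≠ 0, 1 is not an eigenvalue of K and ker(I - K) = {0}, so we are in the first case: for every y there is a unique x = (I - K)^(-1) y. Explicitly, by the Sherman–Morrison formula, (I - u v^T)^(-1) = I + u v^T/(1 - v·u), i.e. (I - K)^(-1) = I + K/(4).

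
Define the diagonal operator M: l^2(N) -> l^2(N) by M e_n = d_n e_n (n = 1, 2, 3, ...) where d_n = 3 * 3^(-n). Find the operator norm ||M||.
||M|| = 1 (attained at n = 1)

For M diagonal, ||M|| = sup_n |d_n|. The sequence d_n = 3 * 3^(-n) is positive and strictly decreasing (ratio 3^(-1) < 1), so the supremum is d_1 = 3/3 = 1. Hence ||M|| = 1.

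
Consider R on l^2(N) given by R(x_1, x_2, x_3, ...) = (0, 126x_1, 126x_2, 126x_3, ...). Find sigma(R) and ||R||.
sigma(R) = closed disk {z in C : |z| ≤ 126}; ||R|| = 126

Note R = 126·U where U is the unit right shift (U x)_k = x_{k-1} (with x_0 := 0); so ||R|| = 126||U|| and sigma(R) = 126·sigma(U). ||R x||^2 = sum_{k≥1} |126x_k|^2 = 15876||x||^2, so ||R|| = 126 and sigma(R) ⊂ {|z| ≤ 126}. For any |lambda| < 126, the equation (R - lambda I) x = 0 forces x_1 = 0, then 126x_k = lambda x_{k+1} ⇒ x = 0, so R has no eigenvalues. But (R - lambda I) is not surjective for |lambda| < 126: solving (R - lambda I) x = e_1 would require x_n proportional to (lambda/126)^(-n), which is not in l^2. So every |lambda| < 126 lies in the residual spectrum. The boundary |lambda| = 126 is in the approximate point spectrum (the spectrum is closed). Hence sigma(R) is the closed disk of radius 126.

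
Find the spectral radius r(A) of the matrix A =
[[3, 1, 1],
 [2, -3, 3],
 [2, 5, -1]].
r(A) = 6

The eigenvalues of A are the roots of its characteristic polynomial. With M = A (coefficients from the trace, the sum of principal 2x2 minors, and det A):
  p(λ) = det(λ I - M) = λ^3 + λ^2 - 28λ + 12.
By the rational root theorem any rational root is an integer divisor of 12. Testing λ = -6: p(-6) = -216 + 36 + 168 + 12 = 0, so λ = -6 is a root. Dividing out (λ + 6) leaves p(λ) = (λ + 6)(λ^2 - 5λ + 2). For λ^2 - 5λ + 2 the discriminant is 17. It is nonnegative but not a perfect square, so the roots are real and irrational: λ = (5 ± sqrt(17))/2 ≈ 4.5616, 0.4384.
Thus the eigenvalues (to 4 decimals) are 4.5616 (modulus 4.5616); 0.4384 (modulus 0.4384); -6 (modulus 6). The spectral radius is the largest modulus: r(A) = 6. (Cross-check: r(A) ≤ ||A||_2 ≈ 6.4253; equality holds whenever A is normal, though it can also hold for some non-normal A.)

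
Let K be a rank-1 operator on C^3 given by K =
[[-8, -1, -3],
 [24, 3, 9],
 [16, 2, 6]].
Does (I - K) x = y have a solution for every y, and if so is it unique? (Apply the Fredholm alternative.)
(I - K) is singular (det(I - K) = 0, i.e. 1 ∈ sigma(K)). (I - K) x = y is solvable iff y ⊥ ker((I - K)^*) = span{(-8, -1, -3)}, i.e. iff -8y_1 - y_2 - 3y_3 = 0. When solvable, the solutions are x = y + c·(1, -3, -2), c arbitrary (ker(I - K) = span{(1, -3, -2)}, dimension 1).

K has rank 1, so it is an outer product K = u v^T: every row of K is a multiple of one row vector. Reading off the entries, u = (1, -3, -2) and v = (-8, -1, -3) (row i of K equals u_i·v^T). A rank-one matrix u v^T satisfies K u = u (v·u) and kills the (2)-dimensional subspace v^⊥, so its characteristic polynomial is lambda^2 (lambda - v·u) with v·u = tr K = 1. Hence the eigenvalues of I - K are 1 (multiplicity 2) and 1 - (1) = 0, so det(I - K) = 0. (Direct check: I - K =
[[9, 1, 3],
 [-24, -2, -9],
 [-16, -2, -5]]
has determinant 0.) So 1 is an eigenvalue of K and (I - K) is not invertible. The finite-dimensional Fredholm alternative says: either (I - K) is invertible, or ker(I - K) ≠ {0} and then range(I - K) = ker((I - K)^*)^⊥, with dim ker(I - K) = dim ker((I - K)^*). We are in the second case, so we need both kernels. Kernel of I - K: (I - K) u = u - u (v·u) = u - u = 0, so ker(I - K) = span{u} = span{(1, -3, -2)} (it is exactly 1-dimensional because rank(I - K) = 2). Kernel of the adjoint: K is real, so (I - K)^* = I - K^T = I - v u^T, and (I - v u^T) v = v - v (u·v) = 0; hence ker((I - K)^*) = span{v} = span{(-8, -1, -3)}. Therefore (I - K) x = y is solvable iff <y, v> = 0, i.e. iff -8y_1 - y_2 - 3y_3 = 0. When this holds, K y = u (v·y) = 0, so (I - K) y = y and x = y is a particular solution; the full solution set is the line x = y + c·u = y + c·(1, -3, -2), c ∈ C.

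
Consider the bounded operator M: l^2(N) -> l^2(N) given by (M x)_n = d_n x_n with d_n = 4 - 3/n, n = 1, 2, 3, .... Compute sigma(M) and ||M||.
sigma(M) = {4 - 3/n : n ≥ 1} ∪ {4}; ||M|| = 4

A bounded diagonal operator on l^2 with diagonal entries d_n has spectrum equal to the closure of {d_n : n ≥ 1}: every d_n is an eigenvalue (with eigenvector e_n), so {d_n} ⊂ sigma(M); the spectrum is closed, so its closure is too; and for lambda not in the closure, (M - lambda I) has bounded inverse (the diagonal entries 1/(d_n - lambda) are bounded). For our sequence d_n = 4 - 3/n, n = 1, 2, 3, ...:
  - {d_n} = {4 - 3/n : n ≥ 1}; the only limit point is 4
  - closure = {4 - 3/n : n ≥ 1} ∪ {4}
For the norm: a diagonal operator has ||M|| = sup_n |d_n|. Here d_n = 4 - 3/n increases monotonically from d_1 = 1 toward 4, with all terms in [1, 4); so sup_n |d_n| = 4 (the supremum is the limit, not attained). So ||M|| = 4.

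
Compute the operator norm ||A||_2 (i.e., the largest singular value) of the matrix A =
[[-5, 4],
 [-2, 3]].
||A||_2 = sqrt((54 + sqrt(2720))/2) ≈ 7.2854 (= sqrt(largest eigenvalue of A^T A))

||A||_2 = sigma_max(A) = sqrt(lambda_max(A^T A)). Form the symmetric matrix M = A^T A =
[[29, -26],
 [-26, 25]].
Its characteristic polynomial (trace, determinant of M give the coefficients) is
  p(λ) = det(λ I - M) = λ^2 - 54λ + 49.
For λ^2 - 54λ + 49 the discriminant is 2720. It is nonnegative but not a perfect square, so the roots are real and irrational: λ = (54 ± sqrt(2720))/2 ≈ 53.0768, 0.9232.
So the eigenvalues of A^T A are ≈ 0.9232, 53.0768 (all ≥ 0, as they must be for A^T A). The largest is λ_max = (54 + sqrt(2720))/2 ≈ 53.0768, hence ||A||_2 = sqrt(λ_max) = sqrt((54 + sqrt(2720))/2) ≈ 7.2854.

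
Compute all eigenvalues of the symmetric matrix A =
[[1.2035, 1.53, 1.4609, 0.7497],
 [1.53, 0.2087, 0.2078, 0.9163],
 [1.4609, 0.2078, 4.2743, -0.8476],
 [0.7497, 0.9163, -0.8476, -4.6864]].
sigma(A) ≈ {-5, -1, 2, 5}

A is real symmetric, so its spectrum consists of real eigenvalues. Expanding the characteristic polynomial of the displayed matrix gives
  det(λ I - A) = p(λ) = λ^4 + (-1)λ^3 + (-27)λ^2 + (25.0017)λ + (50.002).
Solving p(λ) = 0 yields eigenvalues ≈ -5, -1, 2, 5. (A is shown rounded to 4 decimals, so these recover the underlying integer eigenvalues to within that precision.)
Verification: the trace of A = 1 equals the sum of eigenvalues 1, and det(A) ≈ 50.0020 matches the eigenvalue product 50.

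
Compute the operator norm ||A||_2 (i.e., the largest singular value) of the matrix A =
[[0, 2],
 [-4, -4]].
||A||_2 = sqrt((36 + sqrt(1040))/2) ≈ 5.8416 (= sqrt(largest eigenvalue of A^T A))

||A||_2 = sigma_max(A) = sqrt(lambda_max(A^T A)). Form the symmetric matrix M = A^T A =
[[16, 16],
 [16, 20]].
Its characteristic polynomial (trace, determinant of M give the coefficients) is
  p(λ) = det(λ I - M) = λ^2 - 36λ + 64.
For λ^2 - 36λ + 64 the discriminant is 1040. It is nonnegative but not a perfect square, so the roots are real and irrational: λ = (36 ± sqrt(1040))/2 ≈ 34.1245, 1.8755.
So the eigenvalues of A^T A are ≈ 1.8755, 34.1245 (all ≥ 0, as they must be for A^T A). The largest is λ_max = (36 + sqrt(1040))/2 ≈ 34.1245, hence ||A||_2 = sqrt(λ_max) = sqrt((36 + sqrt(1040))/2) ≈ 5.8416.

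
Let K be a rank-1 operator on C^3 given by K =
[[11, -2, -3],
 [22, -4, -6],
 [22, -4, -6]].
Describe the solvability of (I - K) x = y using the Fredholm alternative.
(I - K) is singular (det(I - K) = 0, i.e. 1 ∈ sigma(K)). (I - K) x = y is solvable iff y ⊥ ker((I - K)^*) = span{(11, -2, -3)}, i.e. iff 11y_1 - 2y_2 - 3y_3 = 0. When solvable, the solutions are x = y + c·(1, 2, 2), c arbitrary (ker(I - K) = span{(1, 2, 2)}, dimension 1).

K has rank 1, so it is an outer product K = u v^T: every row of K is a multiple of one row vector. Reading off the entries, u = (1, 2, 2) and v = (11, -2, -3) (row i of K equals u_i·v^T). A rank-one matrix u v^T satisfies K u = u (v·u) and kills the (2)-dimensional subspace v^⊥, so its characteristic polynomial is lambda^2 (lambda - v·u) with v·u = tr K = 1. Hence the eigenvalues of I - K are 1 (multiplicity 2) and 1 - (1) = 0, so det(I - K) = 0. (Direct check: I - K =
[[-10, 2, 3],
 [-22, 5, 6],
 [-22, 4, 7]]
has determinant 0.) So 1 is an eigenvalue of K and (I - K) is not invertible. The finite-dimensional Fredholm alternative says: either (I - K) is invertible, or ker(I - K) ≠ {0} and then range(I - K) = ker((I - K)^*)^⊥, with dim ker(I - K) = dim ker((I - K)^*). We are in the second case, so we need both kernels. Kernel of I - K: (I - K) u = u - u (v·u) = u - u = 0, so ker(I - K) = span{u} = span{(1, 2, 2)} (it is exactly 1-dimensional because rank(I - K) = 2). Kernel of the adjoint: K is real, so (I - K)^* = I - K^T = I - v u^T, and (I - v u^T) v = v - v (u·v) = 0; hence ker((I - K)^*) = span{v} = span{(11, -2, -3)}. Therefore (I - K) x = y is solvable iff <y, v> = 0, i.e. iff 11y_1 - 2y_2 - 3y_3 = 0. When this holds, K y = u (v·y) = 0, so (I - K) y = y and x = y is a particular solution; the full solution set is the line x = y + c·u = y + c·(1, 2, 2), c ∈ C.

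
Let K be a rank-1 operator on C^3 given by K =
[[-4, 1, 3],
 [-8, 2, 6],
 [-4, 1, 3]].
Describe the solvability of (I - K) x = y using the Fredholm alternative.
(I - K) is singular (det(I - K) = 0, i.e. 1 ∈ sigma(K)). (I - K) x = y is solvable iff y ⊥ ker((I - K)^*) = span{(-4, 1, 3)}, i.e. iff -4y_1 + y_2 + 3y_3 = 0. When solvable, the solutions are x = y + c·(1, 2, 1), c arbitrary (ker(I - K) = span{(1, 2, 1)}, dimension 1).

K has rank 1, so it is an outer product K = u v^T: every row of K is a multiple of one row vector. Reading off the entries, u = (1, 2, 1) and v = (-4, 1, 3) (row i of K equals u_i·v^T). A rank-one matrix u v^T satisfies K u = u (v·u) and kills the (2)-dimensional subspace v^⊥, so its characteristic polynomial is lambda^2 (lambda - v·u) with v·u = tr K = 1. Hence the eigenvalues of I - K are 1 (multiplicity 2) and 1 - (1) = 0, so det(I - K) = 0. (Direct check: I - K =
[[5, -1, -3],
 [8, -1, -6],
 [4, -1, -2]]
has determinant 0.) So 1 is an eigenvalue of K and (I - K) is not invertible. The finite-dimensional Fredholm alternative says: either (I - K) is invertible, or ker(I - K) ≠ {0} and then range(I - K) = ker((I - K)^*)^⊥, with dim ker(I - K) = dim ker((I - K)^*). We are in the second case, so we need both kernels. Kernel of I - K: (I - K) u = u - u (v·u) = u - u = 0, so ker(I - K) = span{u} = span{(1, 2, 1)} (it is exactly 1-dimensional because rank(I - K) = 2). Kernel of the adjoint: K is real, so (I - K)^* = I - K^T = I - v u^T, and (I - v u^T) v = v - v (u·v) = 0; hence ker((I - K)^*) = span{v} = span{(-4, 1, 3)}. Therefore (I - K) x = y is solvable iff <y, v> = 0, i.e. iff -4y_1 + y_2 + 3y_3 = 0. When this holds, K y = u (v·y) = 0, so (I - K) y = y and x = y is a particular solution; the full solution set is the line x = y + c·u = y + c·(1, 2, 1), c ∈ C.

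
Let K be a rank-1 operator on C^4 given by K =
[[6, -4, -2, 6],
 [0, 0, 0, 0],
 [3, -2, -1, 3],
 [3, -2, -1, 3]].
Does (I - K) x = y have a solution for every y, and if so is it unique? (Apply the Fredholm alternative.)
(I - K) is invertible (det(I - K) = -7 ≠ 0), so for every y in C^4 the equation (I - K) x = y has a unique solution.

K has rank 1, so it is an outer product K = u v^T: every row of K is a multiple of one row vector. Reading off the entries, u = (2, 0, 1, 1) and v = (3, -2, -1, 3) (row i of K equals u_i·v^T). A rank-one matrix u v^T satisfies K u = u (v·u) and kills the (3)-dimensional subspace v^⊥, so its characteristic polynomial is lambda^3 (lambda - v·u) with v·u = tr K = 8. Hence the eigenvalues of I - K are 1 (multiplicity 3) and 1 - (8) = -7, so det(I - K) = -7. (Direct check: I - K =
[[-5, 4, 2, -6],
 [0, 1, 0, 0],
 [-3, 2, 2, -3],
 [-3, 2, 1, -2]]
has determinant -7.) The finite-dimensional Fredholm alternative says: either (I - K) is invertible, or ker(I - K) ≠ {0} and then range(I - K) = ker((I - K)^*)^⊥, with dim ker(I - K) = dim ker((I - K)^*). Since det(I - K) ≠ 0, 1 is not an eigenvalue of K and ker(I - K) = {0}, so we are in the first case: for every y there is a unique x = (I - K)^(-1) y. Explicitly, by the Sherman–Morrison formula, (I - u v^T)^(-1) = I + u v^T/(1 - v·u), i.e. (I - K)^(-1) = I + K/(-7).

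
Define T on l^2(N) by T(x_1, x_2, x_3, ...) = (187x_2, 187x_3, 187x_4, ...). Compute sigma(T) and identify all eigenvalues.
sigma(T) = closed disk {z in C : |z| ≤ 187}; sigma_p(T) = open disk {z in C : |z| < 187}

Note T = 187·V where V is the unit left shift (V x)_k = x_{k+1}; so sigma(T) = 187·sigma(V) and ||T|| = 187||V||. ||T x||^2 = 34969sum_{k≥2} |x_k|^2 ≤ 34969||x||^2, with equality on {x : x_1 = 0}, so ||T|| = 187. For any lambda with |lambda| < 187, set r = lambda/187 (|r| < 1); the vector x = (1, r, r^2, ...) is in l^2 and satisfies T x = 187(r, r^2, ...) = lambda x, so lambda is an eigenvalue. On the boundary |lambda| = 187 the geometric series diverges, so no l^2 eigenvector exists, but these lambda lie in the approximate point spectrum. Hence sigma(T) is the closed disk of radius 187 and sigma_p(T) is the open disk.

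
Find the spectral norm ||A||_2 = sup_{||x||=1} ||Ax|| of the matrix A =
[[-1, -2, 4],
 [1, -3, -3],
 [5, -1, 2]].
||A||_2 ≈ 5.6865 (= sqrt(largest eigenvalue of A^T A))

||A||_2 = sigma_max(A) = sqrt(lambda_max(A^T A)). Form the symmetric matrix M = A^T A =
[[27, -6, 3],
 [-6, 14, -1],
 [3, -1, 29]].
Its characteristic polynomial (trace, sum of principal 2x2 minors, determinant of M give the coefficients) is
  p(λ) = det(λ I - M) = λ^3 - 70λ^2 + 1521λ - 9801.
No integer candidate from the rational root theorem (±divisors of 9801) is a root, so the roots are irrational. The cubic discriminant is Δ = 3529089 > 0, so there are three distinct real roots. p(11) = -209 and p(12) = 99 have opposite signs, so a root lies in (11, 12); Newton's method refines it to λ ≈ 11.6526. p(26) = 1 and p(27) = -81 have opposite signs, so a root lies in (26, 27); Newton's method refines it to λ ≈ 26.011. p(32) = -41 and p(33) = 99 have opposite signs, so a root lies in (32, 33); Newton's method refines it to λ ≈ 32.3364. Check (Vieta): the three roots sum to 70, matching tr M = 70.
So the eigenvalues of A^T A are ≈ 11.6526, 26.011, 32.3364 (all ≥ 0, as they must be for A^T A). The largest is λ_max ≈ 32.3364, hence ||A||_2 = sqrt(λ_max) ≈ 5.6865.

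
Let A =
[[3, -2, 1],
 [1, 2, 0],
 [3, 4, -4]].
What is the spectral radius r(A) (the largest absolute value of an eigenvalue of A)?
r(A) ≈ 4.3102

The eigenvalues of A are the roots of its characteristic polynomial. With M = A (coefficients from the trace, the sum of principal 2x2 minors, and det A):
  p(λ) = det(λ I - M) = λ^3 - λ^2 - 15λ + 34.
No integer candidate from the rational root theorem (±divisors of 34) is a root, so the roots are irrational. The cubic discriminant is Δ = -8171 < 0, so there is one real root and a complex-conjugate pair. p(-5) = -41 and p(-4) = 14 have opposite signs, so a root lies in (-5, -4); Newton's method refines it to λ ≈ -4.3102. Dividing out (λ - (-4.3102)) leaves approximately λ^2 - 5.3102λ + 7.8882. For λ^2 - 5.3102λ + 7.8882 the discriminant is -3.3545. It is negative, so the remaining roots are the complex-conjugate pair λ ≈ 2.6551 ± 0.9158i. Their product equals the constant term, so |λ|^2 ≈ 7.8882 and |λ| ≈ 2.8086.
Thus the eigenvalues (to 4 decimals) are -4.3102 (modulus 4.3102); 2.6551 ± 0.9158i (modulus 2.8086). The spectral radius is the largest modulus: r(A) ≈ 4.3102. (Cross-check: r(A) ≤ ||A||_2 ≈ 6.6651; equality holds whenever A is normal, though it can also hold for some non-normal A.)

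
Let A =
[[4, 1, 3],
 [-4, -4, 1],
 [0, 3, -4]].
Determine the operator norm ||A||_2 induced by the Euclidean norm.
||A||_2 = sqrt((84 + sqrt(228))/2) ≈ 7.0392 (= sqrt(largest eigenvalue of A^T A))

||A||_2 = sigma_max(A) = sqrt(lambda_max(A^T A)). Form the symmetric matrix M = A^T A =
[[32, 20, 8],
 [20, 26, -13],
 [8, -13, 26]].
Its characteristic polynomial (trace, sum of principal 2x2 minors, determinant of M give the coefficients) is
  p(λ) = det(λ I - M) = λ^3 - 84λ^2 + 1707λ.
The constant term is 0, so λ = 0 is a root. Dividing out λ leaves p(λ) = λ(λ^2 - 84λ + 1707). For λ^2 - 84λ + 1707 the discriminant is 228. It is nonnegative but not a perfect square, so the roots are real and irrational: λ = (84 ± sqrt(228))/2 ≈ 49.5498, 34.4502.
So the eigenvalues of A^T A are ≈ 0, 34.4502, 49.5498 (all ≥ 0, as they must be for A^T A). The largest is λ_max = (84 + sqrt(228))/2 ≈ 49.5498, hence ||A||_2 = sqrt(λ_max) = sqrt((84 + sqrt(228))/2) ≈ 7.0392.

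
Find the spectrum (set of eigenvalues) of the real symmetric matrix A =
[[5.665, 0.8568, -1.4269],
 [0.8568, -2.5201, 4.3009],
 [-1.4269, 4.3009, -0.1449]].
sigma(A) ≈ {-6, 3, 6}

A is real symmetric, so its spectrum consists of real eigenvalues. Expanding the characteristic polynomial of the displayed matrix gives
  det(λ I - A) = p(λ) = λ^3 + (-3)λ^2 + (-36)λ + (108).
Solving p(λ) = 0 yields eigenvalues ≈ -6, 3, 6. (A is shown rounded to 4 decimals, so these recover the underlying integer eigenvalues to within that precision.)
Verification: the trace of A = 3 equals the sum of eigenvalues 3, and det(A) ≈ -107.9999 matches the eigenvalue product -108.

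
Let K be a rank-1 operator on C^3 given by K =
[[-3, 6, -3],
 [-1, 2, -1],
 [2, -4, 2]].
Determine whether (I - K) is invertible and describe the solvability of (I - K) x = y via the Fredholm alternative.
(I - K) is singular (det(I - K) = 0, i.e. 1 ∈ sigma(K)). (I - K) x = y is solvable iff y ⊥ ker((I - K)^*) = span{(1, -2, 1)}, i.e. iff y_1 - 2y_2 + y_3 = 0. When solvable, the solutions are x = y + c·(-3, -1, 2), c arbitrary (ker(I - K) = span{(-3, -1, 2)}, dimension 1).

K has rank 1, so it is an outer product K = u v^T: every row of K is a multiple of one row vector. Reading off the entries, u = (-3, -1, 2) and v = (1, -2, 1) (row i of K equals u_i·v^T). A rank-one matrix u v^T satisfies K u = u (v·u) and kills the (2)-dimensional subspace v^⊥, so its characteristic polynomial is lambda^2 (lambda - v·u) with v·u = tr K = 1. Hence the eigenvalues of I - K are 1 (multiplicity 2) and 1 - (1) = 0, so det(I - K) = 0. (Direct check: I - K =
[[4, -6, 3],
 [1, -1, 1],
 [-2, 4, -1]]
has determinant 0.) So 1 is an eigenvalue of K and (I - K) is not invertible. The finite-dimensional Fredholm alternative says: either (I - K) is invertible, or ker(I - K) ≠ {0} and then range(I - K) = ker((I - K)^*)^⊥, with dim ker(I - K) = dim ker((I - K)^*). We are in the second case, so we need both kernels. Kernel of I - K: (I - K) u = u - u (v·u) = u - u = 0, so ker(I - K) = span{u} = span{(-3, -1, 2)} (it is exactly 1-dimensional because rank(I - K) = 2). Kernel of the adjoint: K is real, so (I - K)^* = I - K^T = I - v u^T, and (I - v u^T) v = v - v (u·v) = 0; hence ker((I - K)^*) = span{v} = span{(1, -2, 1)}. Therefore (I - K) x = y is solvable iff <y, v> = 0, i.e. iff y_1 - 2y_2 + y_3 = 0. When this holds, K y = u (v·y) = 0, so (I - K) y = y and x = y is a particular solution; the full solution set is the line x = y + c·u = y + c·(-3, -1, 2), c ∈ C.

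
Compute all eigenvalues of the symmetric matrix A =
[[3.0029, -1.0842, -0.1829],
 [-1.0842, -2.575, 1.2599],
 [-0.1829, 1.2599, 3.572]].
sigma(A) ≈ {-3, 3, 4}

A is real symmetric, so its spectrum consists of real eigenvalues. Expanding the characteristic polynomial of the displayed matrix gives
  det(λ I - A) = p(λ) = λ^3 + (-4)λ^2 + (-9)λ + (36).
Solving p(λ) = 0 yields eigenvalues ≈ -3, 3, 4. (A is shown rounded to 4 decimals, so these recover the underlying integer eigenvalues to within that precision.)
Verification: the trace of A = 4 equals the sum of eigenvalues 4, and det(A) ≈ -36.0001 matches the eigenvalue product -36.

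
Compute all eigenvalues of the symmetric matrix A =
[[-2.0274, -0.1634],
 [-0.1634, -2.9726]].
sigma(A) ≈ {-3, -2}

A is real symmetric, so its spectrum consists of real eigenvalues. Expanding the characteristic polynomial of the displayed matrix gives
  det(λ I - A) = p(λ) = λ^2 + (5)λ + (6).
Solving p(λ) = 0 yields eigenvalues ≈ -3, -2. (A is shown rounded to 4 decimals, so these recover the underlying integer eigenvalues to within that precision.)
Verification: the trace of A = -5 equals the sum of eigenvalues -5, and det(A) ≈ 5.9999 matches the eigenvalue product 6.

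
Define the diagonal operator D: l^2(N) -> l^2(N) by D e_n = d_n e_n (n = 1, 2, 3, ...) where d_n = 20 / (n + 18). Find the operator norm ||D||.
||D|| = 20/19 (attained at n = 1)

For D diagonal, ||D|| = sup_n |d_n| = sup_n 20/(n + 18). This is positive and strictly decreasing in n, so the supremum is attained at n = 1: d_1 = 20/(1 + 18) = 20/19. Hence ||D|| = 20/19.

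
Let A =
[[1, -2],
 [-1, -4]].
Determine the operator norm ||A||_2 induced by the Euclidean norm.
||A||_2 = sqrt((22 + sqrt(340))/2) ≈ 4.4966 (= sqrt(largest eigenvalue of A^T A))

||A||_2 = sigma_max(A) = sqrt(lambda_max(A^T A)). Form the symmetric matrix M = A^T A =
[[2, 2],
 [2, 20]].
Its characteristic polynomial (trace, determinant of M give the coefficients) is
  p(λ) = det(λ I - M) = λ^2 - 22λ + 36.
For λ^2 - 22λ + 36 the discriminant is 340. It is nonnegative but not a perfect square, so the roots are real and irrational: λ = (22 ± sqrt(340))/2 ≈ 20.2195, 1.7805.
So the eigenvalues of A^T A are ≈ 1.7805, 20.2195 (all ≥ 0, as they must be for A^T A). The largest is λ_max = (22 + sqrt(340))/2 ≈ 20.2195, hence ||A||_2 = sqrt(λ_max) = sqrt((22 + sqrt(340))/2) ≈ 4.4966.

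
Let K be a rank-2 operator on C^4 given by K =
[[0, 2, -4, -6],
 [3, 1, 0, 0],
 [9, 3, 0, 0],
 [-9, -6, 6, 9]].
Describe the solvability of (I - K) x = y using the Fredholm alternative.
(I - K) is invertible (det(I - K) = -24 ≠ 0), so for every y in C^4 the equation (I - K) x = y has a unique solution.

K has rank 2 and factors as K = U V^T = u1 v1^T + u2 v2^T with u1 = (-2, 0, 0, 3), v1 = (-3, -2, 2, 3), u2 = (2, -1, -3, 0), v2 = (-3, -1, 0, 0) (multiplying out reproduces the displayed K). The nonzero eigenvalues of U V^T coincide with those of the 2 x 2 matrix G = V^T U = [[v1·u1, v1·u2], [v2·u1, v2·u2]] = [[15, -10], [6, -5]], and by the Sylvester determinant identity det(I_4 - U V^T) = det(I_2 - V^T U) = det([[-14, 10], [-6, 6]]) = (-14)(6) - (10)(-6) = -24. (Direct check: I - K =
[[1, -2, 4, 6],
 [-3, 0, 0, 0],
 [-9, -3, 1, 0],
 [9, 6, -6, -8]]
has determinant -24.) The finite-dimensional Fredholm alternative says: either (I - K) is invertible, or ker(I - K) ≠ {0} and then range(I - K) = ker((I - K)^*)^⊥, with dim ker(I - K) = dim ker((I - K)^*). Since det(I - K) ≠ 0, 1 is not an eigenvalue of K and ker(I - K) = {0}, so we are in the first case: for every y there is a unique x = (I - K)^(-1) y. (Explicitly, by the Woodbury identity, (I - U V^T)^(-1) = I + U (I_2 - G)^(-1) V^T.)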